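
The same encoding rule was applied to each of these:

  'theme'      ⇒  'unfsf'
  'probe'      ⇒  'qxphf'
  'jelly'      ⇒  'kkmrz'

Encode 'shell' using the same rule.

tnfrm

It's a Vigenère-style cipher with numeric key [1,6]: position i shifts by key[i mod 2].
On shell: s+1=t, h+6=n, e+1=f, l+6=r, l+1=m.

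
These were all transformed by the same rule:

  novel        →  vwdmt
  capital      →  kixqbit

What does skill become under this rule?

asqtt

This is a Caesar cipher with shift 8.
Applying it to skill: s+8=a, k+8=s, i+8=q, l+8=t, l+8=t.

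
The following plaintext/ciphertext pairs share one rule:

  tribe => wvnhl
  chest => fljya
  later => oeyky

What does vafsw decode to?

swamp

In tribe: t→w is +3, r→v is +4, i→n is +5, b→h is +6 — the shift increases by 1 each position. The shift increases by 1 at each position, starting from +3: 3, 4, 5, ….
Reversing it on vafsw: v−3=s, a−4=w, f−5=a, s−6=m, w−7=p.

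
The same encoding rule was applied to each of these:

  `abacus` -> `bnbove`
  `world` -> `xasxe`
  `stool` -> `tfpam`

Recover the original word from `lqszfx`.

kernel

It's a Vigenère-style cipher with numeric key [1,12]: position i shifts by key[i mod 2].
Decoding lqszfx: l−1=k, q−12=e, s−1=r, z−12=n, f−1=e, x−12=l.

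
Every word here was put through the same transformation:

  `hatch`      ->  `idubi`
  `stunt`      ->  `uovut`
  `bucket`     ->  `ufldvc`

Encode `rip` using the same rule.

Two steps: reverse the string, then apply a Caesar shift of +1.
On rip: reverse → pir; then shift: p+1=q, i+1=j, r+1=s.

qjs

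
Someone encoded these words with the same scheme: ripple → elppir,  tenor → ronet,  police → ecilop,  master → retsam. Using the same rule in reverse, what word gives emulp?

The output letters match the input read backwards: ripple reversed is elppir. The word is simply reversed.
Undoing it on emulp: then reverse → plume.

plume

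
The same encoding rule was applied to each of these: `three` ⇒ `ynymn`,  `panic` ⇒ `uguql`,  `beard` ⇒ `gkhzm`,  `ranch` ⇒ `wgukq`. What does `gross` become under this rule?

In three: t→y is +5, h→n is +6, r→y is +7, e→m is +8 — the shift increases by 1 each position. The shift increases by 1 at each position, starting from +5: 5, 6, 7, ….
On gross: g+5=l, r+6=x, o+7=v, s+8=a, s+9=b.

lxvab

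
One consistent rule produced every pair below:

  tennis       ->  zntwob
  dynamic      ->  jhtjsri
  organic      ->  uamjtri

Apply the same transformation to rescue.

Shifts by position in tennis: pos 0: t→z (+6), pos 1: e→n (+9), pos 2: n→t (+6), pos 3: n→w (+9) — repeating every 2. The shifts repeat in a cycle of length 2: positions 0,1,… shift by +6, +9, then the pattern repeats.
On rescue: r+6=x, e+9=n, s+6=y, c+9=l, u+6=a, e+9=n.

xnylan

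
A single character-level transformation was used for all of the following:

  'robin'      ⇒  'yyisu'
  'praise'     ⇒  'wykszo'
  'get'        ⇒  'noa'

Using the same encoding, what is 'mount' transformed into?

tyeua

The shift depends on letter class: consonant r→y is +7, but vowel o→y is +10. Two shifts are in play — +10 for a/e/i/o/u, +7 for every other letter.
Applying it to mount: m(cons)+7=t, o(vowel)+10=y, u(vowel)+10=e, n(cons)+7=u, t(cons)+7=a.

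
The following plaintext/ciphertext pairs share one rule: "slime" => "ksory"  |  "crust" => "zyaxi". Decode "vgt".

nap

The output letters match the input read backwards, each shifted +6: slime reversed is emils. Two steps: reverse the string, then apply a Caesar shift of +6.
Undoing it on vgt: shift back: v−6=p, g−6=a, t−6=n → pan; then reverse → nap.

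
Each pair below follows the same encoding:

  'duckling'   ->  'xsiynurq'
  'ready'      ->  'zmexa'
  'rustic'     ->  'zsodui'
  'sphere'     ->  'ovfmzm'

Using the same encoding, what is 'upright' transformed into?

svzuqfd

d(3)→x(23) and u(20)→s(18) fit y≡15x+4 (mod 26); the inverse of 15 mod 26 is 7. Each letter's alphabet position (a=0..z=25) is mapped through 15·x+4 mod 26 — an affine cipher.
On upright: u(20)→15·20+4≡18=s; p(15)→15·15+4≡21=v; r(17)→15·17+4≡25=z; i(8)→15·8+4≡20=u; g(6)→15·6+4≡16=q; h(7)→15·7+4≡5=f; t(19)→15·19+4≡3=d (all mod 26).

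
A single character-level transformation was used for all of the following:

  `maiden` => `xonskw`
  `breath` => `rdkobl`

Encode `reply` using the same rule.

ivzob

The output letters match the input read backwards, each shifted +10: maiden reversed is nediam. Two steps: reverse the string, then apply a Caesar shift of +10.
On reply: reverse → ylper; then shift: y+10=i, l+10=v, p+10=z, e+10=o, r+10=b.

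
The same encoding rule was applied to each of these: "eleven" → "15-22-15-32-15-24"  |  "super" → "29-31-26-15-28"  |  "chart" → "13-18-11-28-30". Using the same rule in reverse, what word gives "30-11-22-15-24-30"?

talent

e is letter #5 and maps to 15: an offset of 10. Each letter is replaced by its alphabet position (a=1..z=26) + 10.
Decoding 30-11-22-15-24-30: 30→(30−10)÷1=20=t, 11→(11−10)÷1=1=a, 22→(22−10)÷1=12=l, 15→(15−10)÷1=5=e, 24→(24−10)÷1=14=n, 30→(30−10)÷1=20=t.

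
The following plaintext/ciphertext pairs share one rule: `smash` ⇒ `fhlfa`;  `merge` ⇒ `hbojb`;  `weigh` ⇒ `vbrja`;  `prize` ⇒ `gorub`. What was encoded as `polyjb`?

s(18)→f(5) and m(12)→h(7) fit y≡17x+11 (mod 26); the inverse of 17 mod 26 is 23. Treating letters as 0–25, the rule is x ↦ 17x + 11 (mod 26).
Reversing it on polyjb: p(15)→23·(15−11)≡14=o; o(14)→23·(14−11)≡17=r; l(11)→23·(11−11)≡0=a; y(24)→23·(24−11)≡13=n; j(9)→23·(9−11)≡6=g; b(1)→23·(1−11)≡4=e (all mod 26).

orange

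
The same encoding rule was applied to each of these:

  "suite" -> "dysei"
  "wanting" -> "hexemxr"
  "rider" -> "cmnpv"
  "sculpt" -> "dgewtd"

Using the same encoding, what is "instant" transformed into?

trceexe

Shifts by position in suite: pos 0: s→d (+11), pos 1: u→y (+4), pos 2: i→s (+10), pos 3: t→e (+11), pos 4: e→i (+4) — repeating every 3. It's a Vigenère-style cipher with numeric key [11,4,10]: position i shifts by key[i mod 3].
For instant: i+11=t, n+4=r, s+10=c, t+11=e, a+4=e, n+10=x, t+11=e.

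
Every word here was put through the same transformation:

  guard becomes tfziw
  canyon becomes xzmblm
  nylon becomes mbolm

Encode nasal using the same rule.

Each pair mirrors across the alphabet (g↔t, u↔f, a↔z): positions sum to 25. This is the alphabet-reversal cipher (Atbash): a becomes z, b becomes y, etc.
Applying it to nasal: n↔m, a↔z, s↔h, a↔z, l↔o.

mzhzo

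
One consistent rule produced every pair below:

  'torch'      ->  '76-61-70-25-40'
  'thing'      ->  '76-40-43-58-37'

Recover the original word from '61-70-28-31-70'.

order

t(#20)→76 and o(#15)→61: differences scale by 3, so n = 3·pos + 16. The formula is n = 3×(alphabet index, a=1) + 16.
Reversing it on 61-70-28-31-70: 61→(61−16)÷3=15=o, 70→(70−16)÷3=18=r, 28→(28−16)÷3=4=d, 31→(31−16)÷3=5=e, 70→(70−16)÷3=18=r.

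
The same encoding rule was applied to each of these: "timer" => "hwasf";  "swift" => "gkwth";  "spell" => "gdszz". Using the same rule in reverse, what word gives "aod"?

Compare letters: t→h is +14, i→w is +14, m→a is +14 — a constant shift. It's a constant shift of +14 (ROT14).
Undoing it on aod: a−14=m, o−14=a, d−14=p.

map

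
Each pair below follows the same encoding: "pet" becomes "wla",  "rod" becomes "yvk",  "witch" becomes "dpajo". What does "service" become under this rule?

zlycpjl

Compare letters: p→w is +7, e→l is +7, t→a is +7 — a constant shift. This is a Caesar cipher with shift 7.
For service: s+7=z, e+7=l, r+7=y, v+7=c, i+7=p, c+7=j, e+7=l.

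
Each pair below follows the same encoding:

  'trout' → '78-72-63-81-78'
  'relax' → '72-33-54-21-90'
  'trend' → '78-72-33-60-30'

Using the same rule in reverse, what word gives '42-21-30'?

The formula is n = 3×(alphabet index, a=1) + 18.
Decoding 42-21-30: 42→(42−18)÷3=8=h, 21→(21−18)÷3=1=a, 30→(30−18)÷3=4=d.

had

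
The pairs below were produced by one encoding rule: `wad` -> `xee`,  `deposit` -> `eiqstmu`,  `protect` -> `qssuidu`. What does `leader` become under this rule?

mieeis

The shift depends on letter class: consonant w→x is +1, but vowel a→e is +4. Two shifts are in play — +4 for a/e/i/o/u, +1 for every other letter.
For leader: l(cons)+1=m, e(vowel)+4=i, a(vowel)+4=e, d(cons)+1=e, e(vowel)+4=i, r(cons)+1=s.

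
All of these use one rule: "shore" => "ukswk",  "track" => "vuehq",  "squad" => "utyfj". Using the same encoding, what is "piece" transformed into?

rlihk

Each letter shifts forward by (position + 2), i.e. 2, 3, 4, … — the shift grows by one for each successive letter.
Applying it to piece: p+2=r, i+3=l, e+4=i, c+5=h, e+6=k.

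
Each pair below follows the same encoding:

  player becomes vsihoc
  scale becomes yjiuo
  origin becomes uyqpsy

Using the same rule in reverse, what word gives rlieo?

leave

Each letter shifts forward by (position + 6), i.e. 6, 7, 8, … — the shift grows by one for each successive letter.
Decoding rlieo: r−6=l, l−7=e, i−8=a, e−9=v, o−10=e.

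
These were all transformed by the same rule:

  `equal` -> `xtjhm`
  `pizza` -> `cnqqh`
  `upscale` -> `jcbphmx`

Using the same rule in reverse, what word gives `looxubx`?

offense

e(4)→x(23) and q(16)→t(19) fit y≡17x+7 (mod 26); the inverse of 17 mod 26 is 23. Treating letters as 0–25, the rule is x ↦ 17x + 7 (mod 26).
Reversing it on looxubx: l(11)→23·(11−7)≡14=o; o(14)→23·(14−7)≡5=f; o(14)→23·(14−7)≡5=f; x(23)→23·(23−7)≡4=e; u(20)→23·(20−7)≡13=n; b(1)→23·(1−7)≡18=s; x(23)→23·(23−7)≡4=e (all mod 26).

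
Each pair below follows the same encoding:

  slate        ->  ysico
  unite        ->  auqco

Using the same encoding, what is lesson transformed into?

rlabyy

In slate: s→y is +6, l→s is +7, a→i is +8, t→c is +9 — the shift increases by 1 each position. The shift increases by 1 at each position, starting from +6: 6, 7, 8, ….
For lesson: l+6=r, e+7=l, s+8=a, s+9=b, o+10=y, n+11=y.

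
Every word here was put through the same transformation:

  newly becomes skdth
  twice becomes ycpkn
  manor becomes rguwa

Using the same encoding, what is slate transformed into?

Each letter shifts forward by (position + 5), i.e. 5, 6, 7, … — the shift grows by one for each successive letter.
On slate: s+5=x, l+6=r, a+7=h, t+8=b, e+9=n.

xrhbn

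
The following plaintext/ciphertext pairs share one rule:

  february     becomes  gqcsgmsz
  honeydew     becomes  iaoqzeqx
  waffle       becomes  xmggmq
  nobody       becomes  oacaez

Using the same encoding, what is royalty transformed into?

sazmmuz

The shift depends on letter class: consonant f→g is +1, but vowel e→q is +12. Vowels shift forward by 12 and consonants shift forward by 1.
On royalty: r(cons)+1=s, o(vowel)+12=a, y(cons)+1=z, a(vowel)+12=m, l(cons)+1=m, t(cons)+1=u, y(cons)+1=z.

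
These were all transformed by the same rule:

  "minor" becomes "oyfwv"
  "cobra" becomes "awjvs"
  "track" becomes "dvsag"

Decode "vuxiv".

ruler

m(12)→o(14) and i(8)→y(24) fit y≡17x+18 (mod 26); the inverse of 17 mod 26 is 23. Treating letters as 0–25, the rule is x ↦ 17x + 18 (mod 26).
Decoding vuxiv: v(21)→23·(21−18)≡17=r; u(20)→23·(20−18)≡20=u; x(23)→23·(23−18)≡11=l; i(8)→23·(8−18)≡4=e; v(21)→23·(21−18)≡17=r (all mod 26).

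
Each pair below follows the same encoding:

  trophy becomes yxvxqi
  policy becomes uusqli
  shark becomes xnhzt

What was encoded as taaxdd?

output

In trophy: t→y is +5, r→x is +6, o→v is +7, p→x is +8 — the shift increases by 1 each position. Each letter shifts forward by (position + 5), i.e. 5, 6, 7, … — the shift grows by one for each successive letter.
Decoding taaxdd: t−5=o, a−6=u, a−7=t, x−8=p, d−9=u, d−10=t.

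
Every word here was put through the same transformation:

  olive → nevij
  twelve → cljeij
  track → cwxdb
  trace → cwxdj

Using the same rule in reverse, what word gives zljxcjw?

o(14)→n(13) and l(11)→e(4) fit y≡3x+23 (mod 26); the inverse of 3 mod 26 is 9. This is an affine cipher: with a=0,…,z=25, each position x becomes (3x+23) mod 26.
Reversing it on zljxcjw: z(25)→9·(25−23)≡18=s; l(11)→9·(11−23)≡22=w; j(9)→9·(9−23)≡4=e; x(23)→9·(23−23)≡0=a; c(2)→9·(2−23)≡19=t; j(9)→9·(9−23)≡4=e; w(22)→9·(22−23)≡17=r (all mod 26).

sweater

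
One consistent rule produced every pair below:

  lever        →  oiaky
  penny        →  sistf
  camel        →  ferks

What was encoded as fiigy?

cedar

In lever: l→o is +3, e→i is +4, v→a is +5, e→k is +6 — the shift increases by 1 each position. Each letter shifts forward by (position + 3), i.e. 3, 4, 5, … — the shift grows by one for each successive letter.
Decoding fiigy: f−3=c, i−4=e, i−5=d, g−6=a, y−7=r.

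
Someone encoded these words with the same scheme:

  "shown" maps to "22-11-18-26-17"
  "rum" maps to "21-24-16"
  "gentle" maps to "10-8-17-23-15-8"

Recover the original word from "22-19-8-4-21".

Letters become their 1-based position plus 3 (so a→4, b→5, …).
Reversing it on 22-19-8-4-21: 22→(22−3)÷1=19=s, 19→(19−3)÷1=16=p, 8→(8−3)÷1=5=e, 4→(4−3)÷1=1=a, 21→(21−3)÷1=18=r.

spear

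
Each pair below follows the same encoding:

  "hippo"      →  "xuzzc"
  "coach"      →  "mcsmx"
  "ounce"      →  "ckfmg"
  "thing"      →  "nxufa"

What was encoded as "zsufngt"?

This is an affine cipher: with a=0,…,z=25, each position x becomes (23x+18) mod 26.
Decoding zsufngt: z(25)→17·(25−18)≡15=p; s(18)→17·(18−18)≡0=a; u(20)→17·(20−18)≡8=i; f(5)→17·(5−18)≡13=n; n(13)→17·(13−18)≡19=t; g(6)→17·(6−18)≡4=e; t(19)→17·(19−18)≡17=r (all mod 26).

painter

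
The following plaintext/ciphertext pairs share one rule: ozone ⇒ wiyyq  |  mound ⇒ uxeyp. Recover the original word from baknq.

In ozone: o→w is +8, z→i is +9, o→y is +10, n→y is +11 — the shift increases by 1 each position. The shift increases by 1 at each position, starting from +8: 8, 9, 10, ….
Reversing it on baknq: b−8=t, a−9=r, k−10=a, n−11=c, q−12=e.

trace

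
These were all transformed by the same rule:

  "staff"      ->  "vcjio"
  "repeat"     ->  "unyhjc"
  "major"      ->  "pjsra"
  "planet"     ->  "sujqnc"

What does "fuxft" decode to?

clock

It's a Vigenère-style cipher with numeric key [3,9,9]: position i shifts by key[i mod 3].
Decoding fuxft: f−3=c, u−9=l, x−9=o, f−3=c, t−9=k.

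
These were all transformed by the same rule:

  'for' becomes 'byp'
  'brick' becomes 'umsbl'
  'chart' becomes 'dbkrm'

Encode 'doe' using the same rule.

oyn

The output letters match the input read backwards, each shifted +10: for reversed is rof. Two steps: reverse the string, then apply a Caesar shift of +10.
On doe: reverse → eod; then shift: e+10=o, o+10=y, d+10=n.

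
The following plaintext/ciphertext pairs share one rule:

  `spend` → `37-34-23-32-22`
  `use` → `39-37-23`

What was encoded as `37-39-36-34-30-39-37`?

s is letter #19 and maps to 37: an offset of 18. The number is (letter's place in the alphabet, a=1) + 18.
Undoing it on 37-39-36-34-30-39-37: 37→(37−18)÷1=19=s, 39→(39−18)÷1=21=u, 36→(36−18)÷1=18=r, 34→(34−18)÷1=16=p, 30→(30−18)÷1=12=l, 39→(39−18)÷1=21=u, 37→(37−18)÷1=19=s.

surplus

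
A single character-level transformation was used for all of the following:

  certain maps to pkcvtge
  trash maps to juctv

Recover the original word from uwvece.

cactus

The output letters match the input read backwards, each shifted +2: certain reversed is niatrec. Two steps: reverse the string, then apply a Caesar shift of +2.
Reversing it on uwvece: shift back: u−2=s, w−2=u, v−2=t, e−2=c, c−2=a, e−2=c → sutcac; then reverse → cactus.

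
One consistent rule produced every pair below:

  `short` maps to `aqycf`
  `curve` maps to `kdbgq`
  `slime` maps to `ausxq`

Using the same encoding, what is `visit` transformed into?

In short: s→a is +8, h→q is +9, o→y is +10, r→c is +11 — the shift increases by 1 each position. The shift increases by 1 at each position, starting from +8: 8, 9, 10, ….
Applying it to visit: v+8=d, i+9=r, s+10=c, i+11=t, t+12=f.

drctf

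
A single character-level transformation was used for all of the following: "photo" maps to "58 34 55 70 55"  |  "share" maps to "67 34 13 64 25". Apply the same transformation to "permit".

58 25 64 49 37 70

p(#16)→58 and h(#8)→34: differences scale by 3, so n = 3·pos + 10. The formula is n = 3×(alphabet index, a=1) + 10.
Applying it to permit: p=16→58, e=5→25, r=18→64, m=13→49, i=9→37, t=20→70.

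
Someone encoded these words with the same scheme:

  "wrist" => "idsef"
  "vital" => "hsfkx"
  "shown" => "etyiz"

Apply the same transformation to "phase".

The shift depends on letter class: consonant w→i is +12, but vowel i→s is +10. Vowels shift forward by 10 and consonants shift forward by 12.
For phase: p(cons)+12=b, h(cons)+12=t, a(vowel)+10=k, s(cons)+12=e, e(vowel)+10=o.

btkeo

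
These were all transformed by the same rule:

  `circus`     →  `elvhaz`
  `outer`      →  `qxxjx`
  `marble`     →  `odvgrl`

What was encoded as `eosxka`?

closet

In circus: c→e is +2, i→l is +3, r→v is +4, c→h is +5 — the shift increases by 1 each position. Each letter shifts forward by (position + 2), i.e. 2, 3, 4, … — the shift grows by one for each successive letter.
Undoing it on eosxka: e−2=c, o−3=l, s−4=o, x−5=s, k−6=e, a−7=t.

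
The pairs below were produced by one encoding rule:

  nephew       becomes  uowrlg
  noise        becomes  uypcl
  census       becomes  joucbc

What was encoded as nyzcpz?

Shifts by position in nephew: pos 0: n→u (+7), pos 1: e→o (+10), pos 2: p→w (+7), pos 3: h→r (+10) — repeating every 2. The shifts repeat in a cycle of length 2: positions 0,1,… shift by +7, +10, then the pattern repeats.
Decoding nyzcpz: n−7=g, y−10=o, z−7=s, c−10=s, p−7=i, z−10=p.

gossip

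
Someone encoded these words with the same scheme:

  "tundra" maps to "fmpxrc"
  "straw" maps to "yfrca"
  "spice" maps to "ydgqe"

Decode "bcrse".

large

t(19)→f(5) and u(20)→m(12) fit y≡7x+2 (mod 26); the inverse of 7 mod 26 is 15. Each letter's alphabet position (a=0..z=25) is mapped through 7·x+2 mod 26 — an affine cipher.
Reversing it on bcrse: b(1)→15·(1−2)≡11=l; c(2)→15·(2−2)≡0=a; r(17)→15·(17−2)≡17=r; s(18)→15·(18−2)≡6=g; e(4)→15·(4−2)≡4=e (all mod 26).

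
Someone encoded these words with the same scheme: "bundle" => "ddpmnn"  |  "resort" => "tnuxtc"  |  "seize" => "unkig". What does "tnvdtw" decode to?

return

A repeating key of period 2 is used — shifts +2, +9 over and over.
Undoing it on tnvdtw: t−2=r, n−9=e, v−2=t, d−9=u, t−2=r, w−9=n.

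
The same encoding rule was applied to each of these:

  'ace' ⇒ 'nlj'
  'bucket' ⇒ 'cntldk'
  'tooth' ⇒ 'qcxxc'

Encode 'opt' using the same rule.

cyx

Two steps: reverse the string, then apply a Caesar shift of +9.
For opt: reverse → tpo; then shift: t+9=c, p+9=y, o+9=x.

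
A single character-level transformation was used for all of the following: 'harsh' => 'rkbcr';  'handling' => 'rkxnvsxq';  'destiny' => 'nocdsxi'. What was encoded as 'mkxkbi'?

Each letter is shifted forward by 10 in the alphabet (a Caesar shift of +10).
Reversing it on mkxkbi: m−10=c, k−10=a, x−10=n, k−10=a, b−10=r, i−10=y.

canary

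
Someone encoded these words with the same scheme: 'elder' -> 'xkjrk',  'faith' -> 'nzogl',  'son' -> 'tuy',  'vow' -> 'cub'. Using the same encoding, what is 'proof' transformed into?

luuxv

Two steps: reverse the string, then apply a Caesar shift of +6.
On proof: reverse → foorp; then shift: f+6=l, o+6=u, o+6=u, r+6=x, p+6=v.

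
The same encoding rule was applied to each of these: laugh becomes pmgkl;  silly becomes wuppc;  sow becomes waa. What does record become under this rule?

The shift depends on letter class: consonant l→p is +4, but vowel a→m is +12. The rule splits by letter class: vowels +12, consonants +4.
Applying it to record: r(cons)+4=v, e(vowel)+12=q, c(cons)+4=g, o(vowel)+12=a, r(cons)+4=v, d(cons)+4=h.

vqgavh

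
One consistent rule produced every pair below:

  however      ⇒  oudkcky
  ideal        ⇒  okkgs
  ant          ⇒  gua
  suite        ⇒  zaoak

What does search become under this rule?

The shift depends on letter class: consonant h→o is +7, but vowel o→u is +6. Two shifts are in play — +6 for a/e/i/o/u, +7 for every other letter.
On search: s(cons)+7=z, e(vowel)+6=k, a(vowel)+6=g, r(cons)+7=y, c(cons)+7=j, h(cons)+7=o.

zkgyjo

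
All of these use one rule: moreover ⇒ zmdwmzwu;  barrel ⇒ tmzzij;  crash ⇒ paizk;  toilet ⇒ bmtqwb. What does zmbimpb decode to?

theater

Two steps: reverse the string, then apply a Caesar shift of +8.
Undoing it on zmbimpb: shift back: z−8=r, m−8=e, b−8=t, i−8=a, m−8=e, p−8=h, b−8=t → retaeht; then reverse → theater.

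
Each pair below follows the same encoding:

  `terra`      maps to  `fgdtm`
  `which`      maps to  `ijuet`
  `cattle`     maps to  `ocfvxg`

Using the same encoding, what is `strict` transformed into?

Shifts by position in terra: pos 0: t→f (+12), pos 1: e→g (+2), pos 2: r→d (+12), pos 3: r→t (+2) — repeating every 2. The shifts repeat in a cycle of length 2: positions 0,1,… shift by +12, +2, then the pattern repeats.
On strict: s+12=e, t+2=v, r+12=d, i+2=k, c+12=o, t+2=v.

evdkov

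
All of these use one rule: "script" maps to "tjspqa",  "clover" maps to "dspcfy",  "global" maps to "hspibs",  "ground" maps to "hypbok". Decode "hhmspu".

gallon

Shifts by position in script: pos 0: s→t (+1), pos 1: c→j (+7), pos 2: r→s (+1), pos 3: i→p (+7) — repeating every 2. The shifts repeat in a cycle of length 2: positions 0,1,… shift by +1, +7, then the pattern repeats.
Undoing it on hhmspu: h−1=g, h−7=a, m−1=l, s−7=l, p−1=o, u−7=n.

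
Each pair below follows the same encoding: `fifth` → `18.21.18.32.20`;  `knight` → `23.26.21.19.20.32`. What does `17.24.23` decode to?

f is letter #6 and maps to 18: an offset of 12. The number is (letter's place in the alphabet, a=1) + 12.
Undoing it on 17.24.23: 17→(17−12)÷1=5=e, 24→(24−12)÷1=12=l, 23→(23−12)÷1=11=k.

elk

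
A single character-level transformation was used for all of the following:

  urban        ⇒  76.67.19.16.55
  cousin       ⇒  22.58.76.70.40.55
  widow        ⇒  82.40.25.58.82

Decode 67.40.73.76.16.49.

u(#21)→76 and r(#18)→67: differences scale by 3, so n = 3·pos + 13. Each letter becomes 3×(its alphabet position, a=1..z=26) + 13.
Decoding 67.40.73.76.16.49: 67→(67−13)÷3=18=r, 40→(40−13)÷3=9=i, 73→(73−13)÷3=20=t, 76→(76−13)÷3=21=u, 16→(16−13)÷3=1=a, 49→(49−13)÷3=12=l.

ritual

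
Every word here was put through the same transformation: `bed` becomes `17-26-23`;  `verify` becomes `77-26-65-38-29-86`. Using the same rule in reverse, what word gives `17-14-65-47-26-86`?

barley

Each letter becomes 3×(its alphabet position, a=1..z=26) + 11.
Reversing it on 17-14-65-47-26-86: 17→(17−11)÷3=2=b, 14→(14−11)÷3=1=a, 65→(65−11)÷3=18=r, 47→(47−11)÷3=12=l, 26→(26−11)÷3=5=e, 86→(86−11)÷3=25=y.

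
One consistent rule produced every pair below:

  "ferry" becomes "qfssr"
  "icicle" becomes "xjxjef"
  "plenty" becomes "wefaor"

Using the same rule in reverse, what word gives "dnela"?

salon

f(5)→q(16) and e(4)→f(5) fit y≡11x+13 (mod 26); the inverse of 11 mod 26 is 19. This is an affine cipher: with a=0,…,z=25, each position x becomes (11x+13) mod 26.
Reversing it on dnela: d(3)→19·(3−13)≡18=s; n(13)→19·(13−13)≡0=a; e(4)→19·(4−13)≡11=l; l(11)→19·(11−13)≡14=o; a(0)→19·(0−13)≡13=n (all mod 26).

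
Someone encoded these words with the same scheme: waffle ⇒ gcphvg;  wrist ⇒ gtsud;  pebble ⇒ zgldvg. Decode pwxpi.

funny

It's a Vigenère-style cipher with numeric key [10,2]: position i shifts by key[i mod 2].
Reversing it on pwxpi: p−10=f, w−2=u, x−10=n, p−2=n, i−10=y.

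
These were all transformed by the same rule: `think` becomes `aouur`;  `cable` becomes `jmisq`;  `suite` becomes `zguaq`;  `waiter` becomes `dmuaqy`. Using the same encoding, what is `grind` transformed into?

nyuuk

The shift depends on letter class: consonant t→a is +7, but vowel i→u is +12. The rule splits by letter class: vowels +12, consonants +7.
For grind: g(cons)+7=n, r(cons)+7=y, i(vowel)+12=u, n(cons)+7=u, d(cons)+7=k.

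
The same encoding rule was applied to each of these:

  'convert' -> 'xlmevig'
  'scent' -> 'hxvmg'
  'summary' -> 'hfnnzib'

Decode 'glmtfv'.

tongue

Each pair mirrors across the alphabet (c↔x, o↔l, n↔m): positions sum to 25. Letters are reflected about the middle of the alphabet (position → 25−position): Atbash.
Reversing it on glmtfv: g↔t, l↔o, m↔n, t↔g, f↔u, v↔e.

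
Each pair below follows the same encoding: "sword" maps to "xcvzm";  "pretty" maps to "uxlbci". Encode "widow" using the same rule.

bokwf

Each letter shifts forward by (position + 5), i.e. 5, 6, 7, … — the shift grows by one for each successive letter.
For widow: w+5=b, i+6=o, d+7=k, o+8=w, w+9=f.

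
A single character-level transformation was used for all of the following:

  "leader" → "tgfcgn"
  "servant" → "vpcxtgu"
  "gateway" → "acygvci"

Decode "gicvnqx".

voltage

The output letters match the input read backwards, each shifted +2: leader reversed is redael. Two steps: reverse the string, then apply a Caesar shift of +2.
Reversing it on gicvnqx: shift back: g−2=e, i−2=g, c−2=a, v−2=t, n−2=l, q−2=o, x−2=v → egatlov; then reverse → voltage.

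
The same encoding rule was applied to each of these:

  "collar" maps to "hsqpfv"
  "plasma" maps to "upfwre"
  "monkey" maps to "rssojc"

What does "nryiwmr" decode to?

interim

A repeating key of period 2 is used — shifts +5, +4 over and over.
Undoing it on nryiwmr: n−5=i, r−4=n, y−5=t, i−4=e, w−5=r, m−4=i, r−5=m.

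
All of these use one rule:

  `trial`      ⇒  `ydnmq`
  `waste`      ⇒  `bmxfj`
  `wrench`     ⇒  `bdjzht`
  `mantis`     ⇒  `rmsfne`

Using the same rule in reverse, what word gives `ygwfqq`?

turtle

Shifts by position in trial: pos 0: t→y (+5), pos 1: r→d (+12), pos 2: i→n (+5), pos 3: a→m (+12) — repeating every 2. It's a Vigenère-style cipher with numeric key [5,12]: position i shifts by key[i mod 2].
Decoding ygwfqq: y−5=t, g−12=u, w−5=r, f−12=t, q−5=l, q−12=e.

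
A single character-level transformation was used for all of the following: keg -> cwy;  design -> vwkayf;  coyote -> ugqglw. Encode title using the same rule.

Each letter is shifted forward by 18 in the alphabet (a Caesar shift of +18).
Applying it to title: t+18=l, i+18=a, t+18=l, l+18=d, e+18=w.

laldw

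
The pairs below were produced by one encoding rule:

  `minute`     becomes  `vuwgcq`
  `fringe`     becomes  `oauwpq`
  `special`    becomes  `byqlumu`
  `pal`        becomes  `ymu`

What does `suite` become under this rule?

bgucq

The shift depends on letter class: consonant m→v is +9, but vowel i→u is +12. Two shifts are in play — +12 for a/e/i/o/u, +9 for every other letter.
For suite: s(cons)+9=b, u(vowel)+12=g, i(vowel)+12=u, t(cons)+9=c, e(vowel)+12=q.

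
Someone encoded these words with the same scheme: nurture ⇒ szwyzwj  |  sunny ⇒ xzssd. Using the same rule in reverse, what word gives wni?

rid

Compare letters: n→s is +5, u→z is +5, r→w is +5 — a constant shift. Every letter moves 5 places later in the alphabet, wrapping around z→a.
Reversing it on wni: w−5=r, n−5=i, i−5=d.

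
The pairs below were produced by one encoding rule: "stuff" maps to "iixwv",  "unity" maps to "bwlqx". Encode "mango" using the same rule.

Two steps: reverse the string, then apply a Caesar shift of +3.
On mango: reverse → ognam; then shift: o+3=r, g+3=j, n+3=q, a+3=d, m+3=p.

rjqdp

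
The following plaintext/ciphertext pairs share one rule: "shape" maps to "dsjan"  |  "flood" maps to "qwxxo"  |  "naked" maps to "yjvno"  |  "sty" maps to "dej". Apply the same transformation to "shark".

dsjcv

The shift depends on letter class: consonant s→d is +11, but vowel a→j is +9. Vowels shift forward by 9 and consonants shift forward by 11.
On shark: s(cons)+11=d, h(cons)+11=s, a(vowel)+9=j, r(cons)+11=c, k(cons)+11=v.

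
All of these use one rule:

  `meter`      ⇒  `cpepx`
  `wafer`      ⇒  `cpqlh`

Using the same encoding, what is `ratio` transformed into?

ztelc

Read the word backwards and shift each letter +11.
For ratio: reverse → oitar; then shift: o+11=z, i+11=t, t+11=e, a+11=l, r+11=c.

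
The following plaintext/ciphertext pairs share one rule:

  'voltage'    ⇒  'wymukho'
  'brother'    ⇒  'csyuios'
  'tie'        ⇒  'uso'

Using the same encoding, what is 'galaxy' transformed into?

hkmkyz

The shift depends on letter class: consonant v→w is +1, but vowel o→y is +10. Two shifts are in play — +10 for a/e/i/o/u, +1 for every other letter.
On galaxy: g(cons)+1=h, a(vowel)+10=k, l(cons)+1=m, a(vowel)+10=k, x(cons)+1=y, y(cons)+1=z.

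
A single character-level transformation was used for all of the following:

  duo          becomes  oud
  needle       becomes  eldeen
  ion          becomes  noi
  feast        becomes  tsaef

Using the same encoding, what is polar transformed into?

ralop

It's just the letters in reverse order.
Applying it to polar: reverse → ralop.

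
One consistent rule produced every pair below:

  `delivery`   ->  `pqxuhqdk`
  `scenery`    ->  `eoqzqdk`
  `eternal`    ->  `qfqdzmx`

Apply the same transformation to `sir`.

eud

Each letter is shifted forward by 12 in the alphabet (a Caesar shift of +12).
For sir: s+12=e, i+12=u, r+12=d.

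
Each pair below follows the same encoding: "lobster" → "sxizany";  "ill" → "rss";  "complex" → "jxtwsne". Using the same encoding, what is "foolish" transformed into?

The rule splits by letter class: vowels +9, consonants +7.
On foolish: f(cons)+7=m, o(vowel)+9=x, o(vowel)+9=x, l(cons)+7=s, i(vowel)+9=r, s(cons)+7=z, h(cons)+7=o.

mxxsrzo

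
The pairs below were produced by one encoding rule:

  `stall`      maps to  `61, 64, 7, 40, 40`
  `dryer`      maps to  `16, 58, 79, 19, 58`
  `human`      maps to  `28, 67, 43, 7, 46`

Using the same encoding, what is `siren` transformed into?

61, 31, 58, 19, 46

s(#19)→61 and t(#20)→64: differences scale by 3, so n = 3·pos + 4. With a=1..z=26, the number is 3·pos + 4.
On siren: s=19→61, i=9→31, r=18→58, e=5→19, n=14→46.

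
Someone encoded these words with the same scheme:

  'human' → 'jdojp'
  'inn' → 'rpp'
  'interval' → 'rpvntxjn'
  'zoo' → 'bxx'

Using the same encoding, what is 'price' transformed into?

Vowels shift forward by 9 and consonants shift forward by 2.
Applying it to price: p(cons)+2=r, r(cons)+2=t, i(vowel)+9=r, c(cons)+2=e, e(vowel)+9=n.

rtren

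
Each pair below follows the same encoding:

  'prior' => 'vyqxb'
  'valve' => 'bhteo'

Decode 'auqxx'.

In prior: p→v is +6, r→y is +7, i→q is +8, o→x is +9 — the shift increases by 1 each position. Letter i (0-indexed) is shifted by i+6, so successive shifts are 6, 7, 8, ….
Reversing it on auqxx: a−6=u, u−7=n, q−8=i, x−9=o, x−10=n.

union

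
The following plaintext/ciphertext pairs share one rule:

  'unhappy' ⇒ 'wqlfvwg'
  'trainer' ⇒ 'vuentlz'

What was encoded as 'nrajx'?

In unhappy: u→w is +2, n→q is +3, h→l is +4, a→f is +5 — the shift increases by 1 each position. The shift increases by 1 at each position, starting from +2: 2, 3, 4, ….
Reversing it on nrajx: n−2=l, r−3=o, a−4=w, j−5=e, x−6=r.

lower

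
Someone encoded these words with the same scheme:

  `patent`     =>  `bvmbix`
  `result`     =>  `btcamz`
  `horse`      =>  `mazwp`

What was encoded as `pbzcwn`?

The output letters match the input read backwards, each shifted +8: patent reversed is tnetap. The word is reversed, then every letter is shifted forward by 8.
Undoing it on pbzcwn: shift back: p−8=h, b−8=t, z−8=r, c−8=u, w−8=o, n−8=f → htruof; then reverse → fourth.

fourth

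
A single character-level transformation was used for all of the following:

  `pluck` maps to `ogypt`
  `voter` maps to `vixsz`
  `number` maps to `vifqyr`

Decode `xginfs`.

The word is reversed, then every letter is shifted forward by 4.
Reversing it on xginfs: shift back: x−4=t, g−4=c, i−4=e, n−4=j, f−4=b, s−4=o → tcejbo; then reverse → object.

object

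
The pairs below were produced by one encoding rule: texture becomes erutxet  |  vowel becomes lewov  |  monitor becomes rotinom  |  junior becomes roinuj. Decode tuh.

hut

The word is simply reversed.
Decoding tuh: then reverse → hut.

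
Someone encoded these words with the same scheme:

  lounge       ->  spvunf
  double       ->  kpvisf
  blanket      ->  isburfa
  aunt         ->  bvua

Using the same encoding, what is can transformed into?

The rule splits by letter class: vowels +1, consonants +7.
For can: c(cons)+7=j, a(vowel)+1=b, n(cons)+7=u.

jbu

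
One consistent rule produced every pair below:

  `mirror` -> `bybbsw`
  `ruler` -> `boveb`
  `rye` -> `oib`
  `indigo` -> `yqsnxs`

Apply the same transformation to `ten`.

xod

The output letters match the input read backwards, each shifted +10: mirror reversed is rorrim. Two steps: reverse the string, then apply a Caesar shift of +10.
On ten: reverse → net; then shift: n+10=x, e+10=o, t+10=d.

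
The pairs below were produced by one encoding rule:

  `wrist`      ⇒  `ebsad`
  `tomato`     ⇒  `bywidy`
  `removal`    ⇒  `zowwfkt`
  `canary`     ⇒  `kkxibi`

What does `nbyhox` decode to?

frozen

Shifts by position in wrist: pos 0: w→e (+8), pos 1: r→b (+10), pos 2: i→s (+10), pos 3: s→a (+8), pos 4: t→d (+10) — repeating every 3. The shifts repeat in a cycle of length 3: positions 0,1,… shift by +8, +10, +10, then the pattern repeats.
Decoding nbyhox: n−8=f, b−10=r, y−10=o, h−8=z, o−10=e, x−10=n.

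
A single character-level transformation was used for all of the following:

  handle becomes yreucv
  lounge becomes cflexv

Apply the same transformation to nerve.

evimv

Compare letters: h→y is +17, a→r is +17, n→e is +17 — a constant shift. This is a Caesar cipher with shift 17.
Applying it to nerve: n+17=e, e+17=v, r+17=i, v+17=m, e+17=v.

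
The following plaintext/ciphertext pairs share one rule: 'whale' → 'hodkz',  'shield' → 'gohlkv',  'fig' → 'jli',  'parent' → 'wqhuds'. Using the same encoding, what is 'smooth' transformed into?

Two steps: reverse the string, then apply a Caesar shift of +3.
For smooth: reverse → htooms; then shift: h+3=k, t+3=w, o+3=r, o+3=r, m+3=p, s+3=v.

kwrrpv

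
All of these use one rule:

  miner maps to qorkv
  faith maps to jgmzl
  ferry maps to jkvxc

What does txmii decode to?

Shifts by position in miner: pos 0: m→q (+4), pos 1: i→o (+6), pos 2: n→r (+4), pos 3: e→k (+6) — repeating every 2. A repeating key of period 2 is used — shifts +4, +6 over and over.
Decoding txmii: t−4=p, x−6=r, m−4=i, i−6=c, i−4=e.

price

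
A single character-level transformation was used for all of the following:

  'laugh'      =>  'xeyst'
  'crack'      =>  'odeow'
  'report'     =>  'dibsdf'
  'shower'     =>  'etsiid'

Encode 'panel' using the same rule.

Two shifts are in play — +4 for a/e/i/o/u, +12 for every other letter.
Applying it to panel: p(cons)+12=b, a(vowel)+4=e, n(cons)+12=z, e(vowel)+4=i, l(cons)+12=x.

bezix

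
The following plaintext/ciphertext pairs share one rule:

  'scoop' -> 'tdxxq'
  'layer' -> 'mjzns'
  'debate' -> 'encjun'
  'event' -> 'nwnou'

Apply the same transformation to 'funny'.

gdooz

The shift depends on letter class: consonant s→t is +1, but vowel o→x is +9. Two shifts are in play — +9 for a/e/i/o/u, +1 for every other letter.
For funny: f(cons)+1=g, u(vowel)+9=d, n(cons)+1=o, n(cons)+1=o, y(cons)+1=z.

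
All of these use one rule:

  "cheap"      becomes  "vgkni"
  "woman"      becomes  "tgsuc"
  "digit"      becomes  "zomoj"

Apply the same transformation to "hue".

The word is reversed, then every letter is shifted forward by 6.
On hue: reverse → euh; then shift: e+6=k, u+6=a, h+6=n.

kan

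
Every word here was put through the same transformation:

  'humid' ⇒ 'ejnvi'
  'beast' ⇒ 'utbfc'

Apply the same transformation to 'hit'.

uji

The output letters match the input read backwards, each shifted +1: humid reversed is dimuh. Two steps: reverse the string, then apply a Caesar shift of +1.
Applying it to hit: reverse → tih; then shift: t+1=u, i+1=j, h+1=i.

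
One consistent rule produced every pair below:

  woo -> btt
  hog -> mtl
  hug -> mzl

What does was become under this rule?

It's a constant shift of +5 (ROT5).
For was: w+5=b, a+5=f, s+5=x.

bfx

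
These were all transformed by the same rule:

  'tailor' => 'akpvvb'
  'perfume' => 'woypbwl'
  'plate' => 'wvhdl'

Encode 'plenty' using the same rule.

wvlxai

Shifts by position in tailor: pos 0: t→a (+7), pos 1: a→k (+10), pos 2: i→p (+7), pos 3: l→v (+10) — repeating every 2. It's a Vigenère-style cipher with numeric key [7,10]: position i shifts by key[i mod 2].
On plenty: p+7=w, l+10=v, e+7=l, n+10=x, t+7=a, y+10=i.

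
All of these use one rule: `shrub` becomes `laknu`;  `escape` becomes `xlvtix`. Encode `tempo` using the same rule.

It's a constant shift of +19 (ROT19).
On tempo: t+19=m, e+19=x, m+19=f, p+19=i, o+19=h.

mxfih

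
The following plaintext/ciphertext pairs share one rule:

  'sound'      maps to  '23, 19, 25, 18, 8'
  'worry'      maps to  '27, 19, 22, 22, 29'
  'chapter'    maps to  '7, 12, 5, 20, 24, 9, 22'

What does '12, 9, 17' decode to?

hem

Letters become their 1-based position plus 4 (so a→5, b→6, …).
Decoding 12, 9, 17: 12→(12−4)÷1=8=h, 9→(9−4)÷1=5=e, 17→(17−4)÷1=13=m.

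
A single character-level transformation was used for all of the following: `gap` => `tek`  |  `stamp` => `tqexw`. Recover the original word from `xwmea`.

waist

The output letters match the input read backwards, each shifted +4: gap reversed is pag. Two steps: reverse the string, then apply a Caesar shift of +4.
Reversing it on xwmea: shift back: x−4=t, w−4=s, m−4=i, e−4=a, a−4=w → tsiaw; then reverse → waist.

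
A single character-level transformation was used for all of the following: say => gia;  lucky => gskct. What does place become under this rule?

mkitx

The output letters match the input read backwards, each shifted +8: say reversed is yas. The word is reversed, then every letter is shifted forward by 8.
On place: reverse → ecalp; then shift: e+8=m, c+8=k, a+8=i, l+8=t, p+8=x.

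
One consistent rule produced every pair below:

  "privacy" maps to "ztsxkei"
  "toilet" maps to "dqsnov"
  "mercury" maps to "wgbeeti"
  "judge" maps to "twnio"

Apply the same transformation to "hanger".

rcxiot

Shifts by position in privacy: pos 0: p→z (+10), pos 1: r→t (+2), pos 2: i→s (+10), pos 3: v→x (+2) — repeating every 2. The shifts repeat in a cycle of length 2: positions 0,1,… shift by +10, +2, then the pattern repeats.
Applying it to hanger: h+10=r, a+2=c, n+10=x, g+2=i, e+10=o, r+2=t.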